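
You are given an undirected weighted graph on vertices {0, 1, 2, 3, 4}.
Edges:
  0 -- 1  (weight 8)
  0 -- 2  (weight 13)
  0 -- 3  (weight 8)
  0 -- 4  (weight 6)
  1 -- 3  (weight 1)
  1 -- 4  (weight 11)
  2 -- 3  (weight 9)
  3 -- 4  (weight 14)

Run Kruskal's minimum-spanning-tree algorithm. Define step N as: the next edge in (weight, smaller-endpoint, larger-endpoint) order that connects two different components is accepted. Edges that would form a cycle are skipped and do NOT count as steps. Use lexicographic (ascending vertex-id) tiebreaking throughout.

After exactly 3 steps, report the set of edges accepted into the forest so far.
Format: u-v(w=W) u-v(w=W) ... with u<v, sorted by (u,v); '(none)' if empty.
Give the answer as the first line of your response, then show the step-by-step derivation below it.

0-1(w=8) 0-4(w=6) 1-3(w=1)

step 1: add edge 1-3 (w=1); MST = {1-3(w=1)}
step 2: add edge 0-4 (w=6); MST = {0-4(w=6) 1-3(w=1)}
step 3: add edge 0-1 (w=8); MST = {0-1(w=8) 0-4(w=6) 1-3(w=1)}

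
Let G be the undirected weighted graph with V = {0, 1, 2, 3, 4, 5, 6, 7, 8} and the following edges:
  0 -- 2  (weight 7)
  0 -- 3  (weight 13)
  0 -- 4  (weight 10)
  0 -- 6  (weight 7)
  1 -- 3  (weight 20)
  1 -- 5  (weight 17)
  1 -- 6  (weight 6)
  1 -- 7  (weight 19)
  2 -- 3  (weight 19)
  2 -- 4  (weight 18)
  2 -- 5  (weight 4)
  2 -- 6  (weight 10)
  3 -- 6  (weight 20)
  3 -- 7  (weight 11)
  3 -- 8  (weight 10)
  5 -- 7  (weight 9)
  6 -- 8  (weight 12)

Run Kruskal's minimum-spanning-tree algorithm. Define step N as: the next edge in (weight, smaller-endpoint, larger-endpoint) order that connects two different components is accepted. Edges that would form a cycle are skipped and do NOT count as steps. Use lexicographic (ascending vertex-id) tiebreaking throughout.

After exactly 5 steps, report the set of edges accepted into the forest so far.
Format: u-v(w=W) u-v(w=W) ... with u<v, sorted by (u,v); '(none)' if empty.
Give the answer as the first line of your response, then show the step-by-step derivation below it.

0-2(w=7) 0-6(w=7) 1-6(w=6) 2-5(w=4) 5-7(w=9)

step 1: add edge 2-5 (w=4); MST = {2-5(w=4)}
step 2: add edge 1-6 (w=6); MST = {1-6(w=6) 2-5(w=4)}
step 3: add edge 0-2 (w=7); MST = {0-2(w=7) 1-6(w=6) 2-5(w=4)}
step 4: add edge 0-6 (w=7); MST = {0-2(w=7) 0-6(w=7) 1-6(w=6) 2-5(w=4)}
step 5: add edge 5-7 (w=9); MST = {0-2(w=7) 0-6(w=7) 1-6(w=6) 2-5(w=4) 5-7(w=9)}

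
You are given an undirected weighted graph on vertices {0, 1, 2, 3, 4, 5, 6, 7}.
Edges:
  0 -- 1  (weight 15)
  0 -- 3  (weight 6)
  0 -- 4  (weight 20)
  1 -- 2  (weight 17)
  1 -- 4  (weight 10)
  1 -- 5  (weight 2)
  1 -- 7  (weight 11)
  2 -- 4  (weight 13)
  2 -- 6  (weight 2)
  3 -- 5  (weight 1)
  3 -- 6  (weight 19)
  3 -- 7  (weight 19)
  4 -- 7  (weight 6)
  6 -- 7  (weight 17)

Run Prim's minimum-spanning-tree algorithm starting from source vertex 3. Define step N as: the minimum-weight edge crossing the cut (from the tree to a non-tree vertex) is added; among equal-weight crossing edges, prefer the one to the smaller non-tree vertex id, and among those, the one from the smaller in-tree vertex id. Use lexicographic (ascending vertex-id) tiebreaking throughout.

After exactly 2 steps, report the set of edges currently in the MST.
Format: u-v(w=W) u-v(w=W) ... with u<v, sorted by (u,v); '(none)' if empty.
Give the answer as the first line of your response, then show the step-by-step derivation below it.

1-5(w=2) 3-5(w=1)

step 1: add edge 3-5 (w=1); MST = {3-5(w=1)}
step 2: add edge 1-5 (w=2); MST = {1-5(w=2) 3-5(w=1)}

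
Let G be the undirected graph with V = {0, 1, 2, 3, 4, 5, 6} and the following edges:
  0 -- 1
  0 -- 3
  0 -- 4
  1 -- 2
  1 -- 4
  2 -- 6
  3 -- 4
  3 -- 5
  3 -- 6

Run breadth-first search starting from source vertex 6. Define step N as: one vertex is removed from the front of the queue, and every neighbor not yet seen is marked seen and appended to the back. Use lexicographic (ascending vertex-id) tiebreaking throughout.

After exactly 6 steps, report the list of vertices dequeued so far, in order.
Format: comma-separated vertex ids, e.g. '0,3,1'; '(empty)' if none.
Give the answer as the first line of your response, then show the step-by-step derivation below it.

6,2,3,1,0,4

step 1: dequeue 6; queue=[2,3]; order=6
step 2: dequeue 2; queue=[3,1]; order=6,2
step 3: dequeue 3; queue=[1,0,4,5]; order=6,2,3
step 4: dequeue 1; queue=[0,4,5]; order=6,2,3,1
step 5: dequeue 0; queue=[4,5]; order=6,2,3,1,0
step 6: dequeue 4; queue=[5]; order=6,2,3,1,0,4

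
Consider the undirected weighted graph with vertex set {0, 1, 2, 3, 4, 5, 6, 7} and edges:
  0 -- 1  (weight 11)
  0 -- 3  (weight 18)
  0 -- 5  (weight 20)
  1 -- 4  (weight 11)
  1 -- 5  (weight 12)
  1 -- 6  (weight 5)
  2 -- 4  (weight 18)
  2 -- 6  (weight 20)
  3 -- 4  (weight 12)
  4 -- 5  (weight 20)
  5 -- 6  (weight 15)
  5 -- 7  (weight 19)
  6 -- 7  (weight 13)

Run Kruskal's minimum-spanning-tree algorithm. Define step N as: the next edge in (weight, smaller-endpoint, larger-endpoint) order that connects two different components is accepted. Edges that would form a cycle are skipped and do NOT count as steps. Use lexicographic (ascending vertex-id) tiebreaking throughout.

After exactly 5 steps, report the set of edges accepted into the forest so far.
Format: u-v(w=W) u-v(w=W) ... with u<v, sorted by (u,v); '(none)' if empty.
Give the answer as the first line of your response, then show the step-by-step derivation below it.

0-1(w=11) 1-4(w=11) 1-5(w=12) 1-6(w=5) 3-4(w=12)

step 1: add edge 1-6 (w=5); MST = {1-6(w=5)}
step 2: add edge 0-1 (w=11); MST = {0-1(w=11) 1-6(w=5)}
step 3: add edge 1-4 (w=11); MST = {0-1(w=11) 1-4(w=11) 1-6(w=5)}
step 4: add edge 1-5 (w=12); MST = {0-1(w=11) 1-4(w=11) 1-5(w=12) 1-6(w=5)}
step 5: add edge 3-4 (w=12); MST = {0-1(w=11) 1-4(w=11) 1-5(w=12) 1-6(w=5) 3-4(w=12)}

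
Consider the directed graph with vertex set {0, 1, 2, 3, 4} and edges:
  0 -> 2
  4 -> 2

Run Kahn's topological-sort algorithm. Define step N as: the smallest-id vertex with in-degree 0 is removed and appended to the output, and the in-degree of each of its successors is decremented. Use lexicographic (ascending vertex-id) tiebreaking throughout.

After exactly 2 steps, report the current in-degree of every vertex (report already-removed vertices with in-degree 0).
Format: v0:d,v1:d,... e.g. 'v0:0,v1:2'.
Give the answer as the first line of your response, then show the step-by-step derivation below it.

v0:0,v1:0,v2:1,v3:0,v4:0

step 1: output 0; order=[0]; indeg=(0,0,1,0,0)
step 2: output 1; order=[0,1]; indeg=(0,0,1,0,0)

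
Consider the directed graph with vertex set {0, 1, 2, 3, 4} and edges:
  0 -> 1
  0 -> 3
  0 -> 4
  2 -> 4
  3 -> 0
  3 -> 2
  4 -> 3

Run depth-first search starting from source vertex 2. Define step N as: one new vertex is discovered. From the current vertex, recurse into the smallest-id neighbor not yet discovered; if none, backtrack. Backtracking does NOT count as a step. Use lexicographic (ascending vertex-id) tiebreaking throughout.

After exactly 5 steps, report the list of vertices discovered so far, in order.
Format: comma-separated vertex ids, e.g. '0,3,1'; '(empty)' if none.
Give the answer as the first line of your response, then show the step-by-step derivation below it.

2,4,3,0,1

step 1: discover 2; path=2; order=2
step 2: discover 4; path=2>4; order=2,4
step 3: discover 3; path=2>4>3; order=2,4,3
step 4: discover 0; path=2>4>3>0; order=2,4,3,0
step 5: discover 1; path=2>4>3>0>1; order=2,4,3,0,1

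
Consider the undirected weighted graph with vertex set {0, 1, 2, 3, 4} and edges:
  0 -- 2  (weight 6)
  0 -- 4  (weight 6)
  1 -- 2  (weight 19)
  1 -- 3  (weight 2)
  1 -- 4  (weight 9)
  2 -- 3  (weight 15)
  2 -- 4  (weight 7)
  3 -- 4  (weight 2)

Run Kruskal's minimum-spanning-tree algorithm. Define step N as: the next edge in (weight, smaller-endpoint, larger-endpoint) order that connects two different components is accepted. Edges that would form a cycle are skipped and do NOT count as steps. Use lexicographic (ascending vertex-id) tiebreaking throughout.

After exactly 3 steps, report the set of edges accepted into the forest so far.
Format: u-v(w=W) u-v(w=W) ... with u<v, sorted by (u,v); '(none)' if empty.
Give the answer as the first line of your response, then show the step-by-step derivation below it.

0-2(w=6) 1-3(w=2) 3-4(w=2)

step 1: add edge 1-3 (w=2); MST = {1-3(w=2)}
step 2: add edge 3-4 (w=2); MST = {1-3(w=2) 3-4(w=2)}
step 3: add edge 0-2 (w=6); MST = {0-2(w=6) 1-3(w=2) 3-4(w=2)}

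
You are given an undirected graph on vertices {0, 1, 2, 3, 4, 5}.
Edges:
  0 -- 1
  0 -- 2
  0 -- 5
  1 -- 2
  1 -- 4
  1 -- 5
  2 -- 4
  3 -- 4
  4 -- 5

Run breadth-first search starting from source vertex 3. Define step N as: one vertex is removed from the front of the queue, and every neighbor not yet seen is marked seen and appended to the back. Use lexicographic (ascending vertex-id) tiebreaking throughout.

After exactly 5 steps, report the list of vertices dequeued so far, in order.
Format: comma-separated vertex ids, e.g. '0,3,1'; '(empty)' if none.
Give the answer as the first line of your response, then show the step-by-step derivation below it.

3,4,1,2,5

step 1: dequeue 3; queue=[4]; order=3
step 2: dequeue 4; queue=[1,2,5]; order=3,4
step 3: dequeue 1; queue=[2,5,0]; order=3,4,1
step 4: dequeue 2; queue=[5,0]; order=3,4,1,2
step 5: dequeue 5; queue=[0]; order=3,4,1,2,5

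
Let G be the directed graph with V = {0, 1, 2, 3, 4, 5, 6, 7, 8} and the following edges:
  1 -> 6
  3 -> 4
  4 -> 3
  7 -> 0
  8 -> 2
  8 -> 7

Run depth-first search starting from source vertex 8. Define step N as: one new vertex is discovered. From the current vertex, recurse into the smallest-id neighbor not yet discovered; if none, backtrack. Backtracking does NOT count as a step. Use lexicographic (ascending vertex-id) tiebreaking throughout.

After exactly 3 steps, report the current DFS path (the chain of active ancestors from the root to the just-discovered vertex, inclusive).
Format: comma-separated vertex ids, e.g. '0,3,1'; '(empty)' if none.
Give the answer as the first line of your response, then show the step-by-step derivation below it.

8,7

step 1: discover 8; path=8; order=8
step 2: discover 2; path=8>2; order=8,2
step 3: discover 7; path=8>7; order=8,2,7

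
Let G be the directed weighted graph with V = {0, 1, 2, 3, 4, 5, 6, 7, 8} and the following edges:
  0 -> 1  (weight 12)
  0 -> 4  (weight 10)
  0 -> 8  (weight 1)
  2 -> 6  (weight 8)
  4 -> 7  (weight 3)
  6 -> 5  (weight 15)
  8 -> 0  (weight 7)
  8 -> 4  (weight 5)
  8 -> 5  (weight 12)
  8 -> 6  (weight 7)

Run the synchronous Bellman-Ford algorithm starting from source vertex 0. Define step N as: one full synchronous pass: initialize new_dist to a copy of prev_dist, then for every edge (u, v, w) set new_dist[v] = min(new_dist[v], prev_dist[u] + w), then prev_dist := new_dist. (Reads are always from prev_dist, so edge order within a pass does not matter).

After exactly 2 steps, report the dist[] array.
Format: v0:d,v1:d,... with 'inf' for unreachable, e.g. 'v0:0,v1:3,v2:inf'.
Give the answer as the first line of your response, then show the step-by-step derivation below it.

v0:0,v1:12,v2:inf,v3:inf,v4:6,v5:13,v6:8,v7:13,v8:1

step 1: dist = v0:0,v1:12,v2:inf,v3:inf,v4:10,v5:inf,v6:inf,v7:inf,v8:1
step 2: dist = v0:0,v1:12,v2:inf,v3:inf,v4:6,v5:13,v6:8,v7:13,v8:1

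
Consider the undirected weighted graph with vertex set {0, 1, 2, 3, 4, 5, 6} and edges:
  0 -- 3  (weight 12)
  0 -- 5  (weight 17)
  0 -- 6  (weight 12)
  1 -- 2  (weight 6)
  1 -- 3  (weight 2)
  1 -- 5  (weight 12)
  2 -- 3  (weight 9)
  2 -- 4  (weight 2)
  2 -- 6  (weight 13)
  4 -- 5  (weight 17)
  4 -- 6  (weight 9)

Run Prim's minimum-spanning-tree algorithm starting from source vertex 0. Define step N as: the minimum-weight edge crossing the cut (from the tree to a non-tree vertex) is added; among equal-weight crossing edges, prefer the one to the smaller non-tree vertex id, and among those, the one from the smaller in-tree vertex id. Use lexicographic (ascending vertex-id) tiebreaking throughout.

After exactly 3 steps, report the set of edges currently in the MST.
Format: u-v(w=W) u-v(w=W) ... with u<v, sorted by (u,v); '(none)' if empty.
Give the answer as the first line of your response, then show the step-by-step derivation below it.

0-3(w=12) 1-2(w=6) 1-3(w=2)

step 1: add edge 0-3 (w=12); MST = {0-3(w=12)}
step 2: add edge 1-3 (w=2); MST = {0-3(w=12) 1-3(w=2)}
step 3: add edge 1-2 (w=6); MST = {0-3(w=12) 1-2(w=6) 1-3(w=2)}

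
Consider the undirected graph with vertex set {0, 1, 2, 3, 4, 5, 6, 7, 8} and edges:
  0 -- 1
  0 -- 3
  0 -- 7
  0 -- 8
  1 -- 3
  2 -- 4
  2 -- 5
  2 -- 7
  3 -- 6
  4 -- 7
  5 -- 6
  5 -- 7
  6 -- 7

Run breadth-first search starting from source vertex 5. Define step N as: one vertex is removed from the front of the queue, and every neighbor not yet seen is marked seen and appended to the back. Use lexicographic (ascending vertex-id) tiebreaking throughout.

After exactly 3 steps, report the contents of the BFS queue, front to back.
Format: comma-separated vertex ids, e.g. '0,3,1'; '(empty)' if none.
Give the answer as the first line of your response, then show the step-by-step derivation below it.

7,4,3

step 1: dequeue 5; queue=[2,6,7]; order=5
step 2: dequeue 2; queue=[6,7,4]; order=5,2
step 3: dequeue 6; queue=[7,4,3]; order=5,2,6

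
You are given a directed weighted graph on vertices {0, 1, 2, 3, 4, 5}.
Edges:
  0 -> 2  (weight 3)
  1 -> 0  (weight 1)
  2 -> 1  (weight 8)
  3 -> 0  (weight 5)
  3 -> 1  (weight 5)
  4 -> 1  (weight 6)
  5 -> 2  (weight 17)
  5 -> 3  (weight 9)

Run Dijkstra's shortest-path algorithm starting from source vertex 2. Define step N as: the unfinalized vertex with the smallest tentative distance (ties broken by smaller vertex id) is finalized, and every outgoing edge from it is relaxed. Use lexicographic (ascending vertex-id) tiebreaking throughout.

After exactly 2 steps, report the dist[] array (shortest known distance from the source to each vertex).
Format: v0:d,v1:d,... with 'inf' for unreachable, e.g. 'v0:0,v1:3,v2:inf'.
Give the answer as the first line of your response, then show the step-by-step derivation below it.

v0:9,v1:8,v2:0,v3:inf,v4:inf,v5:inf

step 1: dist = v0:inf,v1:8,v2:0,v3:inf,v4:inf,v5:inf
step 2: dist = v0:9,v1:8,v2:0,v3:inf,v4:inf,v5:inf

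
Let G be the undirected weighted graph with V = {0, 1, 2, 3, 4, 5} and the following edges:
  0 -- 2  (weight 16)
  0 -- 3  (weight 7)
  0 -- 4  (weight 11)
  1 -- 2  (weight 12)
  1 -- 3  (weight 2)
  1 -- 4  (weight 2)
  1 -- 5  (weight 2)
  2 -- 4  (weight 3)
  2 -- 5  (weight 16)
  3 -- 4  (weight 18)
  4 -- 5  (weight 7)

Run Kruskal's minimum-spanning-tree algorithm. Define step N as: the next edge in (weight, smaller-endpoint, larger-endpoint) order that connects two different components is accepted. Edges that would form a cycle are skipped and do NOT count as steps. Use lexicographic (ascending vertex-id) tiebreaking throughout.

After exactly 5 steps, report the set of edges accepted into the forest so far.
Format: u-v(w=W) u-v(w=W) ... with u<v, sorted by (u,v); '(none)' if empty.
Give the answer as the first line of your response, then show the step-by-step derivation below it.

0-3(w=7) 1-3(w=2) 1-4(w=2) 1-5(w=2) 2-4(w=3)

step 1: add edge 1-3 (w=2); MST = {1-3(w=2)}
step 2: add edge 1-4 (w=2); MST = {1-3(w=2) 1-4(w=2)}
step 3: add edge 1-5 (w=2); MST = {1-3(w=2) 1-4(w=2) 1-5(w=2)}
step 4: add edge 2-4 (w=3); MST = {1-3(w=2) 1-4(w=2) 1-5(w=2) 2-4(w=3)}
step 5: add edge 0-3 (w=7); MST = {0-3(w=7) 1-3(w=2) 1-4(w=2) 1-5(w=2) 2-4(w=3)}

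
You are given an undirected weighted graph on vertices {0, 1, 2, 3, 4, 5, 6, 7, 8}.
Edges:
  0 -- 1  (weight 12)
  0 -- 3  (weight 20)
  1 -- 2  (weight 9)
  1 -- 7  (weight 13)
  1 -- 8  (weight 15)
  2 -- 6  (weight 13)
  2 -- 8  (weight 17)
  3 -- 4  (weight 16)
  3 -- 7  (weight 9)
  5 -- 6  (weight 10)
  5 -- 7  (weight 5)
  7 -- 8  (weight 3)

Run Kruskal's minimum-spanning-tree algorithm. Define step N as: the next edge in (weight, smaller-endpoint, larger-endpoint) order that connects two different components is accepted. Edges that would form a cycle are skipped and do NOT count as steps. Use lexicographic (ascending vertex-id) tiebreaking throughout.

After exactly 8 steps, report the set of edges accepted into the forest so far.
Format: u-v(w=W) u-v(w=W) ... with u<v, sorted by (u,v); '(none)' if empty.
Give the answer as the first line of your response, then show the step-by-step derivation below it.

0-1(w=12) 1-2(w=9) 1-7(w=13) 3-4(w=16) 3-7(w=9) 5-6(w=10) 5-7(w=5) 7-8(w=3)

step 1: add edge 7-8 (w=3); MST = {7-8(w=3)}
step 2: add edge 5-7 (w=5); MST = {5-7(w=5) 7-8(w=3)}
step 3: add edge 1-2 (w=9); MST = {1-2(w=9) 5-7(w=5) 7-8(w=3)}
step 4: add edge 3-7 (w=9); MST = {1-2(w=9) 3-7(w=9) 5-7(w=5) 7-8(w=3)}
step 5: add edge 5-6 (w=10); MST = {1-2(w=9) 3-7(w=9) 5-6(w=10) 5-7(w=5) 7-8(w=3)}
step 6: add edge 0-1 (w=12); MST = {0-1(w=12) 1-2(w=9) 3-7(w=9) 5-6(w=10) 5-7(w=5) 7-8(w=3)}
step 7: add edge 1-7 (w=13); MST = {0-1(w=12) 1-2(w=9) 1-7(w=13) 3-7(w=9) 5-6(w=10) 5-7(w=5) 7-8(w=3)}
step 8: add edge 3-4 (w=16); MST = {0-1(w=12) 1-2(w=9) 1-7(w=13) 3-4(w=16) 3-7(w=9) 5-6(w=10) 5-7(w=5) 7-8(w=3)}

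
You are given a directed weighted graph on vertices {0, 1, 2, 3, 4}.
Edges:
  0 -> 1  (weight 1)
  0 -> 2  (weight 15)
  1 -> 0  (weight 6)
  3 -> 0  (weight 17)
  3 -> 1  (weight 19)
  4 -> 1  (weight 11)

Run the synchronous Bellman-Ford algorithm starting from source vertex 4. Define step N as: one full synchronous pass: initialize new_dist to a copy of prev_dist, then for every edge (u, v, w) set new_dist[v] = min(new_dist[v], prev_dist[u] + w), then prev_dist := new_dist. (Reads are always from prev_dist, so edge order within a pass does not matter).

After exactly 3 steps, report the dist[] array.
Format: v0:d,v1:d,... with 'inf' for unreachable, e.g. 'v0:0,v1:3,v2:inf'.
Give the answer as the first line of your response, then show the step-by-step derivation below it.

v0:17,v1:11,v2:32,v3:inf,v4:0

step 1: dist = v0:inf,v1:11,v2:inf,v3:inf,v4:0
step 2: dist = v0:17,v1:11,v2:inf,v3:inf,v4:0
step 3: dist = v0:17,v1:11,v2:32,v3:inf,v4:0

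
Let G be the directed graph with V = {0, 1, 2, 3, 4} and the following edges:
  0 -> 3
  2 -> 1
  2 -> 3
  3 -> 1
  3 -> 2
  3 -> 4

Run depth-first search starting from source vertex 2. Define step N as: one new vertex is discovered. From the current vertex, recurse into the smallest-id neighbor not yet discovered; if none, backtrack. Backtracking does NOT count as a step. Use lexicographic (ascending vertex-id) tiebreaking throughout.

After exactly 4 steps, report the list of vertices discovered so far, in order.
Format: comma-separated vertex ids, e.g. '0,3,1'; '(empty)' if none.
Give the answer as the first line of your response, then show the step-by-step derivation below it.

2,1,3,4

step 1: discover 2; path=2; order=2
step 2: discover 1; path=2>1; order=2,1
step 3: discover 3; path=2>3; order=2,1,3
step 4: discover 4; path=2>3>4; order=2,1,3,4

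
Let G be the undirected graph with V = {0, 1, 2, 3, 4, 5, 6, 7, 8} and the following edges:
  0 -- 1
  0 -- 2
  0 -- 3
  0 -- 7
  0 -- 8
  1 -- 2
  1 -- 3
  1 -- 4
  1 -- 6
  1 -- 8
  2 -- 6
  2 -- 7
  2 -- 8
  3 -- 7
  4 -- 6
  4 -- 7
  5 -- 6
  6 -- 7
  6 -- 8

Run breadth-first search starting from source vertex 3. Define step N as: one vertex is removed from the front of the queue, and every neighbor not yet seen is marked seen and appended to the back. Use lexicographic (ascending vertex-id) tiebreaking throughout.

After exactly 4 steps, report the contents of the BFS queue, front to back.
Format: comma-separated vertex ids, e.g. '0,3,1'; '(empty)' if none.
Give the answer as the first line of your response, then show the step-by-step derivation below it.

2,8,4,6

step 1: dequeue 3; queue=[0,1,7]; order=3
step 2: dequeue 0; queue=[1,7,2,8]; order=3,0
step 3: dequeue 1; queue=[7,2,8,4,6]; order=3,0,1
step 4: dequeue 7; queue=[2,8,4,6]; order=3,0,1,7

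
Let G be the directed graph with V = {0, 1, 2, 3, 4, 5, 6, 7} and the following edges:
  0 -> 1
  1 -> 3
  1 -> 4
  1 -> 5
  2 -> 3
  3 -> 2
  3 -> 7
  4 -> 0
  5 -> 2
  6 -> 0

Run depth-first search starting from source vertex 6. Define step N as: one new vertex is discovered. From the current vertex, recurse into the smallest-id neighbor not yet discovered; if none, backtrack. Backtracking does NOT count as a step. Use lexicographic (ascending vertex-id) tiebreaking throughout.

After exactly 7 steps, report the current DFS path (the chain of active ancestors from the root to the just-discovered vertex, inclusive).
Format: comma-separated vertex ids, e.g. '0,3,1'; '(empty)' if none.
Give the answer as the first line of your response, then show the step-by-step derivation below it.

6,0,1,4

step 1: discover 6; path=6; order=6
step 2: discover 0; path=6>0; order=6,0
step 3: discover 1; path=6>0>1; order=6,0,1
step 4: discover 3; path=6>0>1>3; order=6,0,1,3
step 5: discover 2; path=6>0>1>3>2; order=6,0,1,3,2
step 6: discover 7; path=6>0>1>3>7; order=6,0,1,3,2,7
step 7: discover 4; path=6>0>1>4; order=6,0,1,3,2,7,4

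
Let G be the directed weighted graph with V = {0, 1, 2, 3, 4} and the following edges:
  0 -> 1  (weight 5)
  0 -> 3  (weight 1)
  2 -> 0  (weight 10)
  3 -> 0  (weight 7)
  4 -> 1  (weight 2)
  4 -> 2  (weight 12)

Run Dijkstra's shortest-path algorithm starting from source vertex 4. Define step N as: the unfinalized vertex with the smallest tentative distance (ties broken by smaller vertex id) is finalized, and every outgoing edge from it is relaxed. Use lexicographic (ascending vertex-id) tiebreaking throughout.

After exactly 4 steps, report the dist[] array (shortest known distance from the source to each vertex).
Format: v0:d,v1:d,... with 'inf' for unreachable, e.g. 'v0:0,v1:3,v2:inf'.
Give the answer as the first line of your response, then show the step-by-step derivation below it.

v0:22,v1:2,v2:12,v3:23,v4:0

step 1: dist = v0:inf,v1:2,v2:12,v3:inf,v4:0
step 2: dist = v0:inf,v1:2,v2:12,v3:inf,v4:0
step 3: dist = v0:22,v1:2,v2:12,v3:inf,v4:0
step 4: dist = v0:22,v1:2,v2:12,v3:23,v4:0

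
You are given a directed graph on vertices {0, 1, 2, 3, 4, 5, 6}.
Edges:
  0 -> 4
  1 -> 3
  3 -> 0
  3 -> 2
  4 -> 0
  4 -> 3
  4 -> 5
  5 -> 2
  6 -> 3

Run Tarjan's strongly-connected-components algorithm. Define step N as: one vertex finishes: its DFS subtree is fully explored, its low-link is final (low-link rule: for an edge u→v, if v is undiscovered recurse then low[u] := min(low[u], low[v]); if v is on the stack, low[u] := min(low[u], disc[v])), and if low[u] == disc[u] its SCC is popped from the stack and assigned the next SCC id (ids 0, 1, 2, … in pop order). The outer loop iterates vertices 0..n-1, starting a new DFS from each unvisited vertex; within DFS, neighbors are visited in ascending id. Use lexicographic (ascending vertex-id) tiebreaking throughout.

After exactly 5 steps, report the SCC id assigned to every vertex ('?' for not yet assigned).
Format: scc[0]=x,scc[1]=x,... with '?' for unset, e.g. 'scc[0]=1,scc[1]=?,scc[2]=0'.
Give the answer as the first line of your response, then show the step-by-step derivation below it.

scc[0]=2,scc[1]=?,scc[2]=0,scc[3]=2,scc[4]=2,scc[5]=1,scc[6]=?

step 1: low=(low[0]=0,low[1]=?,low[2]=3,low[3]=0,low[4]=0,low[5]=?,low[6]=?); scc=(scc[0]=?,scc[1]=?,scc[2]=0,scc[3]=?,scc[4]=?,scc[5]=?,scc[6]=?)
step 2: low=(low[0]=0,low[1]=?,low[2]=3,low[3]=0,low[4]=0,low[5]=?,low[6]=?); scc=(scc[0]=?,scc[1]=?,scc[2]=0,scc[3]=?,scc[4]=?,scc[5]=?,scc[6]=?)
step 3: low=(low[0]=0,low[1]=?,low[2]=3,low[3]=0,low[4]=0,low[5]=4,low[6]=?); scc=(scc[0]=?,scc[1]=?,scc[2]=0,scc[3]=?,scc[4]=?,scc[5]=1,scc[6]=?)
step 4: low=(low[0]=0,low[1]=?,low[2]=3,low[3]=0,low[4]=0,low[5]=4,low[6]=?); scc=(scc[0]=?,scc[1]=?,scc[2]=0,scc[3]=?,scc[4]=?,scc[5]=1,scc[6]=?)
step 5: low=(low[0]=0,low[1]=?,low[2]=3,low[3]=0,low[4]=0,low[5]=4,low[6]=?); scc=(scc[0]=2,scc[1]=?,scc[2]=0,scc[3]=2,scc[4]=2,scc[5]=1,scc[6]=?)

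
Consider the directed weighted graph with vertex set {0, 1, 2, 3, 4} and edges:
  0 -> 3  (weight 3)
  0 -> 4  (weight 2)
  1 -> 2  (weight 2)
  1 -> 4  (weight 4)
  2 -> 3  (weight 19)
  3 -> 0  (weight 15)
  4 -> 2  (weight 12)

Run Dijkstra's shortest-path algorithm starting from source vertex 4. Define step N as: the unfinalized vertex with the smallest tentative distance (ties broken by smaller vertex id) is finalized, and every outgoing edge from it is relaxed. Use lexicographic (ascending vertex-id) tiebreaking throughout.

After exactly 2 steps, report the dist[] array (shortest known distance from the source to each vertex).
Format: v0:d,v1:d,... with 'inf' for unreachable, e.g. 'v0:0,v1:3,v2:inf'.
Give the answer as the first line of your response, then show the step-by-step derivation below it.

v0:inf,v1:inf,v2:12,v3:31,v4:0

step 1: dist = v0:inf,v1:inf,v2:12,v3:inf,v4:0
step 2: dist = v0:inf,v1:inf,v2:12,v3:31,v4:0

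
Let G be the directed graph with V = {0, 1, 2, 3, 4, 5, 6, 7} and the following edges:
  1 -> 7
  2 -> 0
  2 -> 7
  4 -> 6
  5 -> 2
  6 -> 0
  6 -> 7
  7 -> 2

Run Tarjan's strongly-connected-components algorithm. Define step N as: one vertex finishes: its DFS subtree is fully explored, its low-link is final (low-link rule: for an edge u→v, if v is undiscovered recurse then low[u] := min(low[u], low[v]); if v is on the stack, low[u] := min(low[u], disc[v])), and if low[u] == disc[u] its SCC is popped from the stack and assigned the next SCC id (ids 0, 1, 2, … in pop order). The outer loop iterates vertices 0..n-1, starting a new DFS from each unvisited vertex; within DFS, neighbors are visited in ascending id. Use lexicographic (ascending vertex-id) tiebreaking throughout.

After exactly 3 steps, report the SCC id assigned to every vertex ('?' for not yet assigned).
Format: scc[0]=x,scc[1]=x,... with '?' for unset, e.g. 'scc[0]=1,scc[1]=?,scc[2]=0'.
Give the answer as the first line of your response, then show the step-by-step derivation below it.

scc[0]=0,scc[1]=?,scc[2]=1,scc[3]=?,scc[4]=?,scc[5]=?,scc[6]=?,scc[7]=1

step 1: low=(low[0]=0,low[1]=?,low[2]=?,low[3]=?,low[4]=?,low[5]=?,low[6]=?,low[7]=?); scc=(scc[0]=0,scc[1]=?,scc[2]=?,scc[3]=?,scc[4]=?,scc[5]=?,scc[6]=?,scc[7]=?)
step 2: low=(low[0]=0,low[1]=1,low[2]=2,low[3]=?,low[4]=?,low[5]=?,low[6]=?,low[7]=2); scc=(scc[0]=0,scc[1]=?,scc[2]=?,scc[3]=?,scc[4]=?,scc[5]=?,scc[6]=?,scc[7]=?)
step 3: low=(low[0]=0,low[1]=1,low[2]=2,low[3]=?,low[4]=?,low[5]=?,low[6]=?,low[7]=2); scc=(scc[0]=0,scc[1]=?,scc[2]=1,scc[3]=?,scc[4]=?,scc[5]=?,scc[6]=?,scc[7]=1)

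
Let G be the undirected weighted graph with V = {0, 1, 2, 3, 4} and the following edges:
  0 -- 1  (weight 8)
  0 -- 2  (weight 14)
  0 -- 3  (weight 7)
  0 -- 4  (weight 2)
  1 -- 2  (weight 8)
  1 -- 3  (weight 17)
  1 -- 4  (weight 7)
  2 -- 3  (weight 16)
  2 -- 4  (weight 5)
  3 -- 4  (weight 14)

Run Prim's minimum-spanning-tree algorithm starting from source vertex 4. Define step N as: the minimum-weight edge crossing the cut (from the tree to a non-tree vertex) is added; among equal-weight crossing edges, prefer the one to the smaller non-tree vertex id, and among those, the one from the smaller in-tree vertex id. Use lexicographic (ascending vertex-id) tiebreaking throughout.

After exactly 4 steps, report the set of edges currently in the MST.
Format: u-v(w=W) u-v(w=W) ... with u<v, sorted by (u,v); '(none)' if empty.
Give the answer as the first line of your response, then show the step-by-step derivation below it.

0-3(w=7) 0-4(w=2) 1-4(w=7) 2-4(w=5)

step 1: add edge 0-4 (w=2); MST = {0-4(w=2)}
step 2: add edge 2-4 (w=5); MST = {0-4(w=2) 2-4(w=5)}
step 3: add edge 1-4 (w=7); MST = {0-4(w=2) 1-4(w=7) 2-4(w=5)}
step 4: add edge 0-3 (w=7); MST = {0-3(w=7) 0-4(w=2) 1-4(w=7) 2-4(w=5)}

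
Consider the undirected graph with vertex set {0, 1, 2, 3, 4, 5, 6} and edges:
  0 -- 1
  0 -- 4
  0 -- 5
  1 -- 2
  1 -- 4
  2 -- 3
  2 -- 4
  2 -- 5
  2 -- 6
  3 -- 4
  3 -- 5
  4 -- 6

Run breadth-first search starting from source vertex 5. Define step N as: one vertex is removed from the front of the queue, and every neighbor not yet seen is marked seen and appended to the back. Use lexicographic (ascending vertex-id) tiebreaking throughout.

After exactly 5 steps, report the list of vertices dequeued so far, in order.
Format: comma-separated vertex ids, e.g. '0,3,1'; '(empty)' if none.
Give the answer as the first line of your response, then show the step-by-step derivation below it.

5,0,2,3,1

step 1: dequeue 5; queue=[0,2,3]; order=5
step 2: dequeue 0; queue=[2,3,1,4]; order=5,0
step 3: dequeue 2; queue=[3,1,4,6]; order=5,0,2
step 4: dequeue 3; queue=[1,4,6]; order=5,0,2,3
step 5: dequeue 1; queue=[4,6]; order=5,0,2,3,1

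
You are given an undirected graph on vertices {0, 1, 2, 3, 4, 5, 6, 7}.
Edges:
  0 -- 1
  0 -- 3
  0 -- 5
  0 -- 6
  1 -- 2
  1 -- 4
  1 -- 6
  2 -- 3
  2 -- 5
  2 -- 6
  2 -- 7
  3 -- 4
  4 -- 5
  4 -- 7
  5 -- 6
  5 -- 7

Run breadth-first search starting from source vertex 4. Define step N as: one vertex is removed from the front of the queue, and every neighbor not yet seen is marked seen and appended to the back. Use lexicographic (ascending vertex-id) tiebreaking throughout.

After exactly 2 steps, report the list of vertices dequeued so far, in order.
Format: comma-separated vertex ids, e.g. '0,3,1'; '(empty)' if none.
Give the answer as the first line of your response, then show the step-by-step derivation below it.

4,1

step 1: dequeue 4; queue=[1,3,5,7]; order=4
step 2: dequeue 1; queue=[3,5,7,0,2,6]; order=4,1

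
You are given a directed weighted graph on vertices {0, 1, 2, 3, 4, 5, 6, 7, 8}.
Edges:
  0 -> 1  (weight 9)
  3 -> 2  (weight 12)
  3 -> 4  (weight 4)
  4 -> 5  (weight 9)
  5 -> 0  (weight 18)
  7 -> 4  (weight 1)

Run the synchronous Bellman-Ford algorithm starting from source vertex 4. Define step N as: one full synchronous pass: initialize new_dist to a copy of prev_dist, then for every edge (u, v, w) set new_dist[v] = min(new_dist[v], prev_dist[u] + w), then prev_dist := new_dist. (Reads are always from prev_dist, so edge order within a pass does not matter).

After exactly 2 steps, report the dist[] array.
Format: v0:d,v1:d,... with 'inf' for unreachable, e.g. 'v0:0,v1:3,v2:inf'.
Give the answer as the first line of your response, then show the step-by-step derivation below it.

v0:27,v1:inf,v2:inf,v3:inf,v4:0,v5:9,v6:inf,v7:inf,v8:inf

step 1: dist = v0:inf,v1:inf,v2:inf,v3:inf,v4:0,v5:9,v6:inf,v7:inf,v8:inf
step 2: dist = v0:27,v1:inf,v2:inf,v3:inf,v4:0,v5:9,v6:inf,v7:inf,v8:inf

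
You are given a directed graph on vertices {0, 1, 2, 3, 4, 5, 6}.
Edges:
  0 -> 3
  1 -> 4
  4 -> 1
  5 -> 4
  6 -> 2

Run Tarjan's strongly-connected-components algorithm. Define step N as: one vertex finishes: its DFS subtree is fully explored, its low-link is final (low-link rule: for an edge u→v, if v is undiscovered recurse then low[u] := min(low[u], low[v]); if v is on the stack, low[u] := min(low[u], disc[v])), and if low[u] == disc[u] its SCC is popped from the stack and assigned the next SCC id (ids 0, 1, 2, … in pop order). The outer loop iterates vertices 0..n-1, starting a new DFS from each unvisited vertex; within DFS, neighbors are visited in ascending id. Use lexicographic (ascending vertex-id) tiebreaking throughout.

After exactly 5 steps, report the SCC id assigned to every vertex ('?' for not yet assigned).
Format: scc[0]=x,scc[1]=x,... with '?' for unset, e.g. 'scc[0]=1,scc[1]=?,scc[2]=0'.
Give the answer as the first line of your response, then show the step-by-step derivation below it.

scc[0]=1,scc[1]=2,scc[2]=3,scc[3]=0,scc[4]=2,scc[5]=?,scc[6]=?

step 1: low=(low[0]=0,low[1]=?,low[2]=?,low[3]=1,low[4]=?,low[5]=?,low[6]=?); scc=(scc[0]=?,scc[1]=?,scc[2]=?,scc[3]=0,scc[4]=?,scc[5]=?,scc[6]=?)
step 2: low=(low[0]=0,low[1]=?,low[2]=?,low[3]=1,low[4]=?,low[5]=?,low[6]=?); scc=(scc[0]=1,scc[1]=?,scc[2]=?,scc[3]=0,scc[4]=?,scc[5]=?,scc[6]=?)
step 3: low=(low[0]=0,low[1]=2,low[2]=?,low[3]=1,low[4]=2,low[5]=?,low[6]=?); scc=(scc[0]=1,scc[1]=?,scc[2]=?,scc[3]=0,scc[4]=?,scc[5]=?,scc[6]=?)
step 4: low=(low[0]=0,low[1]=2,low[2]=?,low[3]=1,low[4]=2,low[5]=?,low[6]=?); scc=(scc[0]=1,scc[1]=2,scc[2]=?,scc[3]=0,scc[4]=2,scc[5]=?,scc[6]=?)
step 5: low=(low[0]=0,low[1]=2,low[2]=4,low[3]=1,low[4]=2,low[5]=?,low[6]=?); scc=(scc[0]=1,scc[1]=2,scc[2]=3,scc[3]=0,scc[4]=2,scc[5]=?,scc[6]=?)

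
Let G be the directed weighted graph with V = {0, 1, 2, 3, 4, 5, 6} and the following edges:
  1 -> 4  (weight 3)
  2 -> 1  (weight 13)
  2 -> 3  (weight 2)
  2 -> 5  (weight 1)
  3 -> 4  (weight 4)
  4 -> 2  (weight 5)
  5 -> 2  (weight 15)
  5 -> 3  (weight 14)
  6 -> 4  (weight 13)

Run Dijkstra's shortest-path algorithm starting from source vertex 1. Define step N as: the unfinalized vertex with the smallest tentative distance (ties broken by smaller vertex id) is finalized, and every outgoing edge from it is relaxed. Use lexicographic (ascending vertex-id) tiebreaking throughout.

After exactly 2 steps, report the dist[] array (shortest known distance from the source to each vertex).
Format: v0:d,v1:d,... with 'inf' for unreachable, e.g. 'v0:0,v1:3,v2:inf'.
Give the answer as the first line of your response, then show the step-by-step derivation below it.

v0:inf,v1:0,v2:8,v3:inf,v4:3,v5:inf,v6:inf

step 1: dist = v0:inf,v1:0,v2:inf,v3:inf,v4:3,v5:inf,v6:inf
step 2: dist = v0:inf,v1:0,v2:8,v3:inf,v4:3,v5:inf,v6:inf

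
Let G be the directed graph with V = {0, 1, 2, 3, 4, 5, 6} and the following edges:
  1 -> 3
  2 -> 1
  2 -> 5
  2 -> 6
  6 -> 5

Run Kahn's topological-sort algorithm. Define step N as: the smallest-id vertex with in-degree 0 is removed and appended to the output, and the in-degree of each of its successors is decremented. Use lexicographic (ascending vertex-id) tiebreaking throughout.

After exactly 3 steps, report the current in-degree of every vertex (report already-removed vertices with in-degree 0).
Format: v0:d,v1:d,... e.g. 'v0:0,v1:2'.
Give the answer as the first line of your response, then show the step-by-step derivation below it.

v0:0,v1:0,v2:0,v3:0,v4:0,v5:1,v6:0

step 1: output 0; order=[0]; indeg=(0,1,0,1,0,2,1)
step 2: output 2; order=[0,2]; indeg=(0,0,0,1,0,1,0)
step 3: output 1; order=[0,2,1]; indeg=(0,0,0,0,0,1,0)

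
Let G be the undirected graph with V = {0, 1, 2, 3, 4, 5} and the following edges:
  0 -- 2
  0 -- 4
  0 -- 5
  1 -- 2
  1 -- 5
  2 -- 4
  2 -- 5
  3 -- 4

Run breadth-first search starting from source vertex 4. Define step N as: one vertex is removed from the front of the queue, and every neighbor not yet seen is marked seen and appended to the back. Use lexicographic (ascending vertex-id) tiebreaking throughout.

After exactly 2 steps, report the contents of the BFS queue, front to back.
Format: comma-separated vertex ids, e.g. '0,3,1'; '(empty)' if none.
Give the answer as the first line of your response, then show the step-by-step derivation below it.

2,3,5

step 1: dequeue 4; queue=[0,2,3]; order=4
step 2: dequeue 0; queue=[2,3,5]; order=4,0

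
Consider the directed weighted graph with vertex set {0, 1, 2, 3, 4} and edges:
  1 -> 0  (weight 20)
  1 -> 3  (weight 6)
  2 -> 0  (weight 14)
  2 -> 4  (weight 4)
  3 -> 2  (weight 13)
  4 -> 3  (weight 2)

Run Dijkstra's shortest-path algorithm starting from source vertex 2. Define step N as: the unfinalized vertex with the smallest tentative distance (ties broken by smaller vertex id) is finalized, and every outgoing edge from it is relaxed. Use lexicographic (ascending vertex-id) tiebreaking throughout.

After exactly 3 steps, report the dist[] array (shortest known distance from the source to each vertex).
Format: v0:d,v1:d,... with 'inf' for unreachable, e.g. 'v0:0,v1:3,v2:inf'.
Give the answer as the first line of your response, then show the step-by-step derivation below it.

v0:14,v1:inf,v2:0,v3:6,v4:4

step 1: dist = v0:14,v1:inf,v2:0,v3:inf,v4:4
step 2: dist = v0:14,v1:inf,v2:0,v3:6,v4:4
step 3: dist = v0:14,v1:inf,v2:0,v3:6,v4:4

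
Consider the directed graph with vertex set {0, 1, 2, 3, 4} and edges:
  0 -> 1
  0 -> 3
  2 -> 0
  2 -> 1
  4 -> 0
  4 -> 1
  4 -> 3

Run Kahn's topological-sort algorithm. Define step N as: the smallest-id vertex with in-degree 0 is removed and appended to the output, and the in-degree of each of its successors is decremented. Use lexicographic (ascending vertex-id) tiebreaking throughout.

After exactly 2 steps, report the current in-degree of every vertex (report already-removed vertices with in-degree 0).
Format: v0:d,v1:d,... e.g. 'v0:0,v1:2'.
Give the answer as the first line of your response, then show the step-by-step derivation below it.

v0:0,v1:1,v2:0,v3:1,v4:0

step 1: output 2; order=[2]; indeg=(1,2,0,2,0)
step 2: output 4; order=[2,4]; indeg=(0,1,0,1,0)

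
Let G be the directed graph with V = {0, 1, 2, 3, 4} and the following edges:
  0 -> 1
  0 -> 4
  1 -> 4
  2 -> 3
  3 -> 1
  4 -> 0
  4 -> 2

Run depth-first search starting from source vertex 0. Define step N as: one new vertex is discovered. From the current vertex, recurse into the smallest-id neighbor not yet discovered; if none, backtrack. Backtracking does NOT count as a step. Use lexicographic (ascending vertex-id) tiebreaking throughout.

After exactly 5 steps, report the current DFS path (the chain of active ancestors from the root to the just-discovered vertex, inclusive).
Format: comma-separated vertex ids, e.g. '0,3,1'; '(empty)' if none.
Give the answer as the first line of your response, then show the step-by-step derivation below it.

0,1,4,2,3

step 1: discover 0; path=0; order=0
step 2: discover 1; path=0>1; order=0,1
step 3: discover 4; path=0>1>4; order=0,1,4
step 4: discover 2; path=0>1>4>2; order=0,1,4,2
step 5: discover 3; path=0>1>4>2>3; order=0,1,4,2,3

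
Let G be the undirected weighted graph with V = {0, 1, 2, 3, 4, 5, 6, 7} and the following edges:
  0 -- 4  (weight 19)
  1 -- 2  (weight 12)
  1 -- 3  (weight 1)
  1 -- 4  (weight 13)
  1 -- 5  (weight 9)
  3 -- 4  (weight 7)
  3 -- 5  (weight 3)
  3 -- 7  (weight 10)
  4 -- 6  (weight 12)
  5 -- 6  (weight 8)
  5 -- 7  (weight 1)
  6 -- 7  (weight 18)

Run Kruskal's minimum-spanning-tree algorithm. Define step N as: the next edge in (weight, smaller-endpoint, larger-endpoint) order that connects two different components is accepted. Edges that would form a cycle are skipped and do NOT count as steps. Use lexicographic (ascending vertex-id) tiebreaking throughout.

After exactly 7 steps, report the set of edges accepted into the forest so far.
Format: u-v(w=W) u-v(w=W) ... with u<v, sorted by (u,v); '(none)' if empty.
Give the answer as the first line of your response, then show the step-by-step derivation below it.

0-4(w=19) 1-2(w=12) 1-3(w=1) 3-4(w=7) 3-5(w=3) 5-6(w=8) 5-7(w=1)

step 1: add edge 1-3 (w=1); MST = {1-3(w=1)}
step 2: add edge 5-7 (w=1); MST = {1-3(w=1) 5-7(w=1)}
step 3: add edge 3-5 (w=3); MST = {1-3(w=1) 3-5(w=3) 5-7(w=1)}
step 4: add edge 3-4 (w=7); MST = {1-3(w=1) 3-4(w=7) 3-5(w=3) 5-7(w=1)}
step 5: add edge 5-6 (w=8); MST = {1-3(w=1) 3-4(w=7) 3-5(w=3) 5-6(w=8) 5-7(w=1)}
step 6: add edge 1-2 (w=12); MST = {1-2(w=12) 1-3(w=1) 3-4(w=7) 3-5(w=3) 5-6(w=8) 5-7(w=1)}
step 7: add edge 0-4 (w=19); MST = {0-4(w=19) 1-2(w=12) 1-3(w=1) 3-4(w=7) 3-5(w=3) 5-6(w=8) 5-7(w=1)}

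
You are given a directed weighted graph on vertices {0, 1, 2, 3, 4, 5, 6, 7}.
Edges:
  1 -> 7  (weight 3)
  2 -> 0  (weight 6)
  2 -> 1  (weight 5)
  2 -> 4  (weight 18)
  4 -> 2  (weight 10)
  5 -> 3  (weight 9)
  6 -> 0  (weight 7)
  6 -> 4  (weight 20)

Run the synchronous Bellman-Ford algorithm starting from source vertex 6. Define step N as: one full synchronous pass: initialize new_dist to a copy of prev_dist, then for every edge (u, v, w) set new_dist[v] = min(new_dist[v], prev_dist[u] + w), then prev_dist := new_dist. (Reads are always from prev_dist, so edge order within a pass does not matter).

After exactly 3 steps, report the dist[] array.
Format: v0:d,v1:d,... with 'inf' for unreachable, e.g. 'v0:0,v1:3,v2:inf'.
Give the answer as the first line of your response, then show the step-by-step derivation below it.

v0:7,v1:35,v2:30,v3:inf,v4:20,v5:inf,v6:0,v7:inf

step 1: dist = v0:7,v1:inf,v2:inf,v3:inf,v4:20,v5:inf,v6:0,v7:inf
step 2: dist = v0:7,v1:inf,v2:30,v3:inf,v4:20,v5:inf,v6:0,v7:inf
step 3: dist = v0:7,v1:35,v2:30,v3:inf,v4:20,v5:inf,v6:0,v7:inf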